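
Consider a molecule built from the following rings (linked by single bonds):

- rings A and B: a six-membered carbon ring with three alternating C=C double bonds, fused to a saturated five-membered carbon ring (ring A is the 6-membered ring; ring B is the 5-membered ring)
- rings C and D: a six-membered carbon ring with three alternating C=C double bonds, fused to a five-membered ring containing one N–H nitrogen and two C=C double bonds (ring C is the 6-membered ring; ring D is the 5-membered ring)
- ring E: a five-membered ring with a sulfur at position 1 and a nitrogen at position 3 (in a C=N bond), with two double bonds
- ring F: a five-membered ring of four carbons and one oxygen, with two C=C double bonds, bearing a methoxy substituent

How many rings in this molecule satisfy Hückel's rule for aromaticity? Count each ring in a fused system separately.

5

Ring A is fully conjugated (every ring atom contributes a p orbital); 3 ring double bonds give 6 π electrons. Since 6 = 4n+2 (n=1), ring A is aromatic (benzene ring).
Ring B has three sp³ carbons, so it is not fully conjugated — not aromatic (cyclopentane ring).
Rings C and D form a fused bicyclic system (with one N–H) with 9 sp² atoms and 10 π electrons from ring double bonds plus a heteroatom lone pair. 10 = 4(2)+2, so the system is aromatic and both rings count as aromatic (indole).
Ring E is planar and fully conjugated; 2 ring double bonds (4 π electrons) plus a heteroatom lone pair (2) give 6 π electrons. 6 = 4(1)+2, so ring E is aromatic (thiazole).
Ring F is fully conjugated (every ring atom contributes a p orbital); 2 ring double bonds (4 π electrons) plus a heteroatom lone pair (2) give 6 π electrons. Since 6 = 4n+2 (n=1), ring F is aromatic (furan).
Aromatic: A, C, D, E, F. Total: 5.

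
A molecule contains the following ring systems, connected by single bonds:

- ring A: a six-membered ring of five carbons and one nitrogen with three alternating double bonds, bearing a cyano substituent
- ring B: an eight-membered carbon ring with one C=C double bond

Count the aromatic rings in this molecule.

Ring A has a continuous p-orbital overlap around the ring; 3 ring double bonds give 6 π electrons. Since 6 = 4n+2 (n=1), ring A is aromatic (pyridine).
Ring B has six sp³ carbons, so it is not fully conjugated — not aromatic (cyclooctene).
Aromatic: A. Total: 1.

1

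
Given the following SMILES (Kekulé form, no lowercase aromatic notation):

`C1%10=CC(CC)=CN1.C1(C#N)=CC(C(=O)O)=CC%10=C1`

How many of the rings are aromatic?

The SMILES encodes a five-membered ring of four carbons and one nitrogen bearing a hydrogen, with two C=C double bonds; a six-membered carbon ring with three alternating C=C double bonds.
The 5-membered ring with one N–H is fully conjugated (every ring atom contributes a p orbital); 2 ring double bonds (4 π electrons) plus a heteroatom lone pair (2) give 6 π electrons. Since 6 = 4n+2 (n=1), it is aromatic (pyrrole).
The 6-membered ring is planar and fully conjugated; 3 ring double bonds give 6 π electrons. 6 = 4(1)+2, so it is aromatic (benzene).
2 of the 2 rings are aromatic. Total: 2.

2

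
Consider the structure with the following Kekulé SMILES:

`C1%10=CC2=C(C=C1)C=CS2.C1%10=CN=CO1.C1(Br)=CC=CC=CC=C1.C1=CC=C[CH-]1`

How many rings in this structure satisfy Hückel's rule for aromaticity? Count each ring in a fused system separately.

The SMILES encodes a six-membered carbon ring with three alternating C=C double bonds, fused to a five-membered ring containing one sulfur and two C=C double bonds; a five-membered ring with an oxygen at position 1 and a nitrogen at position 3 (in a C=N bond), with two double bonds; an eight-membered carbon ring with four alternating C=C double bonds; a five-membered all-carbon ring bearing a negative charge on one carbon, with two C=C double bonds.
The fused 6/5-membered bicyclic (with one sulfur) is a single π system with 9 sp² atoms and 10 π electrons from ring double bonds plus a heteroatom lone pair. 10 = 4(2)+2, so the system is aromatic and both rings count as aromatic (benzothiophene).
The 5-membered ring with one oxygen and one =N– is fully conjugated (every ring atom contributes a p orbital); 2 ring double bonds (4 π electrons) plus a heteroatom lone pair (2) give 6 π electrons. That satisfies 4n+2 with n=1, so it is aromatic (oxazole).
The 8-membered ring has only sp² ring atoms; a planar conformation would have a fully conjugated π system of 8 electrons. But 8 = 4(2), which is 4n not 4n+2, so it is not aromatic (cyclooctatetraene) — cyclooctatetraene distorts into a non-planar tub to avoid antiaromaticity.
The 5-membered ring is fully conjugated (every ring atom contributes a p orbital); 2 ring double bonds (4 π electrons) plus the carbanion lone pair (2) give 6 π electrons. 6 = 4(1)+2, so it is aromatic (cyclopentadienyl anion).
4 of the 5 rings are aromatic. Total: 4.

4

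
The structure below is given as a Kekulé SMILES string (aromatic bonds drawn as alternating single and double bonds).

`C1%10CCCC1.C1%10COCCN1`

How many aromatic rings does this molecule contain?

The SMILES encodes a five-membered saturated carbon ring; a six-membered saturated ring with an oxygen and an N–H nitrogen at positions 1 and 4.
The 5-membered ring has only sp³ atoms, so it is not fully conjugated — not aromatic (cyclopentane).
The 6-membered ring with one oxygen and one N–H (1,4) has only sp³ atoms, so it is not fully conjugated — not aromatic (morpholine).
None of the rings are aromatic. Total: 0.

0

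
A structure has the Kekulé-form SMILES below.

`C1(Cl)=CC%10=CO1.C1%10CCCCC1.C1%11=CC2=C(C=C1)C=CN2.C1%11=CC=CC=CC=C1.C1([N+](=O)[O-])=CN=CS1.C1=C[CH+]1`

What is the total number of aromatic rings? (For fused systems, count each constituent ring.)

The SMILES encodes a five-membered ring of four carbons and one oxygen, with two C=C double bonds; a six-membered saturated carbon ring; a six-membered carbon ring with three alternating C=C double bonds, fused to a five-membered ring containing one N–H nitrogen and two C=C double bonds; an eight-membered carbon ring with four alternating C=C double bonds; a five-membered ring with a sulfur at position 1 and a nitrogen at position 3 (in a C=N bond), with two double bonds; a three-membered all-carbon ring bearing a positive charge on one carbon, with one C=C double bond.
The 5-membered ring with one oxygen is planar and fully conjugated; 2 ring double bonds (4 π electrons) plus a heteroatom lone pair (2) give 6 π electrons. Since 6 = 4n+2 (n=1), it is aromatic (furan).
The 6-membered ring has only sp³ atoms, so it is not fully conjugated — not aromatic (cyclohexane).
The fused 6/5-membered bicyclic (with one N–H) is a single π system with 9 sp² atoms and 10 π electrons from ring double bonds plus a heteroatom lone pair. 10 = 4(2)+2, so the system is aromatic and both rings count as aromatic (indole).
The 8-membered ring has only sp² ring atoms; a planar conformation would have a fully conjugated π system of 8 electrons. But 8 = 4(2), which is 4n not 4n+2, so it is not aromatic (cyclooctatetraene) — cyclooctatetraene distorts into a non-planar tub to avoid antiaromaticity.
The 5-membered ring with one sulfur and one =N– has a continuous p-orbital overlap around the ring; 2 ring double bonds (4 π electrons) plus a heteroatom lone pair (2) give 6 π electrons. 6 = 4(1)+2, so it is aromatic (thiazole).
The 3-membered ring has a continuous p-orbital overlap around the ring; 1 ring double bond (2 π electrons) plus the carbocation's empty p orbital (0, but keeps the ring conjugated) give 2 π electrons. 2 = 4(0)+2, so it is aromatic (cyclopropenyl cation).
5 of the 7 rings are aromatic. Total: 5.

5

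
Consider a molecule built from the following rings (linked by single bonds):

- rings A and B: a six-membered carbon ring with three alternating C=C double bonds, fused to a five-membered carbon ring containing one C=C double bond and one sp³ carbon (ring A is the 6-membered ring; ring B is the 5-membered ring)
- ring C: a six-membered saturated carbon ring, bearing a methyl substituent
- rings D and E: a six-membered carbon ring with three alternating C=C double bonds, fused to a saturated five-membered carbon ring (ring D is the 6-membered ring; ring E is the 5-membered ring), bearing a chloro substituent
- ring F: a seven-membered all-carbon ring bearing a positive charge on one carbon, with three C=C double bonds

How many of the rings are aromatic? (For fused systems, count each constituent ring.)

3

Ring A has a continuous p-orbital overlap around the ring; 3 ring double bonds give 6 π electrons. 6 = 4(1)+2, so ring A is aromatic (benzene ring).
Ring B has one sp³ carbon, so it is not fully conjugated — not aromatic (cyclopentene ring).
Ring C has only sp³ atoms, so it is not fully conjugated — not aromatic (cyclohexane).
Ring D is fully conjugated (every ring atom contributes a p orbital); 3 ring double bonds give 6 π electrons. 6 = 4(1)+2, so ring D is aromatic (benzene ring).
Ring E has three sp³ carbons, so it is not fully conjugated — not aromatic (cyclopentane ring).
Ring F is fully conjugated (every ring atom contributes a p orbital); 3 ring double bonds (6 π electrons) plus the carbocation's empty p orbital (0, but keeps the ring conjugated) give 6 π electrons. 6 = 4(1)+2, so ring F is aromatic (tropylium cation).
Aromatic: A, D, F. Total: 3.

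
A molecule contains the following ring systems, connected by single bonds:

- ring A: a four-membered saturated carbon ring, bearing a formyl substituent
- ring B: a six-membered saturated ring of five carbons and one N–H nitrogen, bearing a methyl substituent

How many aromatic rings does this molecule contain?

0

Ring A has only sp³ atoms, so it is not fully conjugated — not aromatic (cyclobutane).
Ring B has only sp³ atoms, so it is not fully conjugated — not aromatic (piperidine).
No ring is aromatic. Total: 0.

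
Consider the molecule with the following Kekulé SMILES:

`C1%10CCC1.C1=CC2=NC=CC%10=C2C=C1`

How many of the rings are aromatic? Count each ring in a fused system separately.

2

The SMILES encodes a four-membered saturated carbon ring; two fused six-membered rings, each with three alternating double bonds; one ring is all carbon and the other has one ring nitrogen.
The 4-membered ring has only sp³ atoms, so it is not fully conjugated — not aromatic (cyclobutane).
The fused 6/6-membered bicyclic (with one nitrogen) is a single π system with 10 sp² atoms and 10 π electrons from ring double bonds. 10 = 4(2)+2, so the system is aromatic and both rings count as aromatic (quinoline).
2 of the 3 rings are aromatic. Total: 2.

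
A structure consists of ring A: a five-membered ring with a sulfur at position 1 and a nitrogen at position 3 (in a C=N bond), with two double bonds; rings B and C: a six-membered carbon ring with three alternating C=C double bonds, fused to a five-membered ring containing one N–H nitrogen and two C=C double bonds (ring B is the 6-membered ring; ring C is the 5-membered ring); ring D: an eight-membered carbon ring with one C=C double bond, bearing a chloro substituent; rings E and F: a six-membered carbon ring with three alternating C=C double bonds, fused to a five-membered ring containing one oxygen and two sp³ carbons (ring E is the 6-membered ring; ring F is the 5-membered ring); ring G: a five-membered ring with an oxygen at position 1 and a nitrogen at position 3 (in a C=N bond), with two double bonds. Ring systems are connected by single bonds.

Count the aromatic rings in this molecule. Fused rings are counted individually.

5

Ring A has a continuous p-orbital overlap around the ring; 2 ring double bonds (4 π electrons) plus a heteroatom lone pair (2) give 6 π electrons. 6 = 4(1)+2, so ring A is aromatic (thiazole).
Rings B and C form a fused bicyclic system (with one N–H) with 9 sp² atoms and 10 π electrons from ring double bonds plus a heteroatom lone pair. 10 = 4(2)+2, so the system is aromatic and both rings count as aromatic (indole).
Ring D has six sp³ carbons, so it is not fully conjugated — not aromatic (cyclooctene).
Ring E is planar and fully conjugated; 3 ring double bonds give 6 π electrons. 6 = 4(1)+2, so ring E is aromatic (benzene ring).
Ring F has two sp³ carbons, so it is not fully conjugated — not aromatic (oxolane ring).
Ring G is fully conjugated (every ring atom contributes a p orbital); 2 ring double bonds (4 π electrons) plus a heteroatom lone pair (2) give 6 π electrons. Since 6 = 4n+2 (n=1), ring G is aromatic (oxazole).
Aromatic: A, B, C, E, G. Total: 5.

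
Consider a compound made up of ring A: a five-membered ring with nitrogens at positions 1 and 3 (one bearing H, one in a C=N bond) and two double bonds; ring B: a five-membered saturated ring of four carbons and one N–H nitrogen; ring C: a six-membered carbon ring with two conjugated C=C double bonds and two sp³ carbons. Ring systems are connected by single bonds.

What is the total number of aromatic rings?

Ring A is planar and fully conjugated; 2 ring double bonds (4 π electrons) plus a heteroatom lone pair (2) give 6 π electrons. 6 = 4(1)+2, so ring A is aromatic (imidazole).
Ring B has only sp³ atoms, so it is not fully conjugated — not aromatic (pyrrolidine).
Ring C has two sp³ carbons, so it is not fully conjugated — not aromatic (1,3-cyclohexadiene).
Aromatic: A. Total: 1.

1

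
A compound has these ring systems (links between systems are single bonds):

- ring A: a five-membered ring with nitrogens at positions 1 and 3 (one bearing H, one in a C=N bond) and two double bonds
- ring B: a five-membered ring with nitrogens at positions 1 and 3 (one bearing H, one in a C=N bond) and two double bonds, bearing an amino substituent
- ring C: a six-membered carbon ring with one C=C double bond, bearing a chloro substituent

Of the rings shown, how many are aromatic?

Ring A has a continuous p-orbital overlap around the ring; 2 ring double bonds (4 π electrons) plus a heteroatom lone pair (2) give 6 π electrons. 6 = 4(1)+2, so ring A is aromatic (imidazole).
Ring B is planar and fully conjugated; 2 ring double bonds (4 π electrons) plus a heteroatom lone pair (2) give 6 π electrons. 6 = 4(1)+2, so ring B is aromatic (imidazole).
Ring C has four sp³ carbons, so it is not fully conjugated — not aromatic (cyclohexene).
Aromatic: A, B. Total: 2.

2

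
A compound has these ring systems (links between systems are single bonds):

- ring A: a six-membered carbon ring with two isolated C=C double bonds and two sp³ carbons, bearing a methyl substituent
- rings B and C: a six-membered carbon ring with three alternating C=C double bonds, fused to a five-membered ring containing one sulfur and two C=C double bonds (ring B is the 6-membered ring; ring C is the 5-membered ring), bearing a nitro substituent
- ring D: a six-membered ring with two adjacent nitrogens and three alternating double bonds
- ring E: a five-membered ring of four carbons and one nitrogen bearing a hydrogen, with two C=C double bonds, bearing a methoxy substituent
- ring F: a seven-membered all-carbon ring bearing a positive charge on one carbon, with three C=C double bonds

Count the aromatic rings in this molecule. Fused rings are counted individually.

5

Ring A has two sp³ carbons, so it is not fully conjugated — not aromatic (1,4-cyclohexadiene).
Rings B and C form a fused bicyclic system (with one sulfur) with 9 sp² atoms and 10 π electrons from ring double bonds plus a heteroatom lone pair. 10 = 4(2)+2, so the system is aromatic and both rings count as aromatic (benzothiophene).
Ring D is fully conjugated (every ring atom contributes a p orbital); 3 ring double bonds give 6 π electrons. Since 6 = 4n+2 (n=1), ring D is aromatic (pyridazine).
Ring E has a continuous p-orbital overlap around the ring; 2 ring double bonds (4 π electrons) plus a heteroatom lone pair (2) give 6 π electrons. Since 6 = 4n+2 (n=1), ring E is aromatic (pyrrole).
Ring F is planar and fully conjugated; 3 ring double bonds (6 π electrons) plus the carbocation's empty p orbital (0, but keeps the ring conjugated) give 6 π electrons. Since 6 = 4n+2 (n=1), ring F is aromatic (tropylium cation).
Aromatic: B, C, D, E, F. Total: 5.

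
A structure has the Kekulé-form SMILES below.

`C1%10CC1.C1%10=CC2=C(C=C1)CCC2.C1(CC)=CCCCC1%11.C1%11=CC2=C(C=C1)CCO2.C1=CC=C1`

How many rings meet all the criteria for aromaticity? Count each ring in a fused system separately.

The SMILES encodes a three-membered saturated carbon ring; a six-membered carbon ring with three alternating C=C double bonds, fused to a saturated five-membered carbon ring; a six-membered carbon ring with one C=C double bond; a six-membered carbon ring with three alternating C=C double bonds, fused to a five-membered ring containing one oxygen and two sp³ carbons; a four-membered carbon ring with two alternating C=C double bonds.
The 3-membered ring has only sp³ atoms, so it is not fully conjugated — not aromatic (cyclopropane).
The 6-membered ring is planar and fully conjugated; 3 ring double bonds give 6 π electrons. 6 = 4(1)+2, so it is aromatic (benzene ring).
The 5-membered ring has three sp³ carbons, so it is not fully conjugated — not aromatic (cyclopentane ring).
The second 6-membered ring has four sp³ carbons, so it is not fully conjugated — not aromatic (cyclohexene).
The third 6-membered ring has a continuous p-orbital overlap around the ring; 3 ring double bonds give 6 π electrons. 6 = 4(1)+2, so it is aromatic (benzene ring).
The 5-membered ring with one oxygen has two sp³ carbons, so it is not fully conjugated — not aromatic (oxolane ring).
The 4-membered ring has only sp² ring atoms; a planar conformation would have a fully conjugated π system of 4 electrons. But 4 = 4(1), which is 4n not 4n+2, so it is not aromatic (cyclobutadiene) — cyclobutadiene is antiaromatic and distorts to a rectangle.
2 of the 7 rings are aromatic. Total: 2.

2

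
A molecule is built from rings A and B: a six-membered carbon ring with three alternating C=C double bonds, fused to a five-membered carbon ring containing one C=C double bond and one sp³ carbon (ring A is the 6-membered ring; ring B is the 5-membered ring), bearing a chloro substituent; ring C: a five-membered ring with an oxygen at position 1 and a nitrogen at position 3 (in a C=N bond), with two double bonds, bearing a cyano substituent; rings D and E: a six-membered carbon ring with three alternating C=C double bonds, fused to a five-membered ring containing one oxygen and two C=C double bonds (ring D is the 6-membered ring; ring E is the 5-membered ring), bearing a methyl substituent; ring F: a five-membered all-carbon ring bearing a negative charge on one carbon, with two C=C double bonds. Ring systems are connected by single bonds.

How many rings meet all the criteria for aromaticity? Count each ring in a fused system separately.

Ring A is planar and fully conjugated; 3 ring double bonds give 6 π electrons. 6 = 4(1)+2, so ring A is aromatic (benzene ring).
Ring B has one sp³ carbon, so it is not fully conjugated — not aromatic (cyclopentene ring).
Ring C is fully conjugated (every ring atom contributes a p orbital); 2 ring double bonds (4 π electrons) plus a heteroatom lone pair (2) give 6 π electrons. 6 = 4(1)+2, so ring C is aromatic (oxazole).
Rings D and E form a fused bicyclic system (with one oxygen) with 9 sp² atoms and 10 π electrons from ring double bonds plus a heteroatom lone pair. 10 = 4(2)+2, so the system is aromatic and both rings count as aromatic (benzofuran).
Ring F is fully conjugated (every ring atom contributes a p orbital); 2 ring double bonds (4 π electrons) plus the carbanion lone pair (2) give 6 π electrons. That satisfies 4n+2 with n=1, so ring F is aromatic (cyclopentadienyl anion).
Aromatic: A, C, D, E, F. Total: 5.

5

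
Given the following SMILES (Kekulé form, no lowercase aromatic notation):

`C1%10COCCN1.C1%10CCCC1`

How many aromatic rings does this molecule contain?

The SMILES encodes a six-membered saturated ring with an oxygen and an N–H nitrogen at positions 1 and 4; a five-membered saturated carbon ring.
The 6-membered ring with one oxygen and one N–H (1,4) has only sp³ atoms, so it is not fully conjugated — not aromatic (morpholine).
The 5-membered ring has only sp³ atoms, so it is not fully conjugated — not aromatic (cyclopentane).
None of the rings are aromatic. Total: 0.

0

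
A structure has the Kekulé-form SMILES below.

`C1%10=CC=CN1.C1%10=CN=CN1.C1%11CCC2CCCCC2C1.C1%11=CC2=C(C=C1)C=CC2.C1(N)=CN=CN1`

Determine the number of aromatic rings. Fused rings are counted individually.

The SMILES encodes a five-membered ring of four carbons and one nitrogen bearing a hydrogen, with two C=C double bonds; a five-membered ring with nitrogens at positions 1 and 3 (one bearing H, one in a C=N bond) and two double bonds; two fused six-membered saturated carbon rings; a six-membered carbon ring with three alternating C=C double bonds, fused to a five-membered carbon ring containing one C=C double bond and one sp³ carbon; a five-membered ring with nitrogens at positions 1 and 3 (one bearing H, one in a C=N bond) and two double bonds.
The 5-membered ring with one N–H is planar and fully conjugated; 2 ring double bonds (4 π electrons) plus a heteroatom lone pair (2) give 6 π electrons. 6 = 4(1)+2, so it is aromatic (pyrrole).
The 5-membered ring with two nitrogens (one N–H, one =N–) is fully conjugated (every ring atom contributes a p orbital); 2 ring double bonds (4 π electrons) plus a heteroatom lone pair (2) give 6 π electrons. Since 6 = 4n+2 (n=1), it is aromatic (imidazole).
The 6-membered ring has only sp³ atoms, so it is not fully conjugated — not aromatic (cyclohexane ring).
The second 6-membered ring has only sp³ atoms, so it is not fully conjugated — not aromatic (cyclohexane ring).
The third 6-membered ring is fully conjugated (every ring atom contributes a p orbital); 3 ring double bonds give 6 π electrons. That satisfies 4n+2 with n=1, so it is aromatic (benzene ring).
The 5-membered ring has one sp³ carbon, so it is not fully conjugated — not aromatic (cyclopentene ring).
The second 5-membered ring with two nitrogens (one N–H, one =N–) has a continuous p-orbital overlap around the ring; 2 ring double bonds (4 π electrons) plus a heteroatom lone pair (2) give 6 π electrons. 6 = 4(1)+2, so it is aromatic (imidazole).
4 of the 7 rings are aromatic. Total: 4.

4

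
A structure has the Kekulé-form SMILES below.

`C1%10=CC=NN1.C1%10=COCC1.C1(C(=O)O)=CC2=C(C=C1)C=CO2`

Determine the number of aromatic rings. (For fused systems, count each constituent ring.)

The SMILES encodes a five-membered ring with two adjacent nitrogens (one bearing H, one in a double bond) and two double bonds; a five-membered ring of four carbons and one oxygen, with one C=C double bond and two sp³ carbons; a six-membered carbon ring with three alternating C=C double bonds, fused to a five-membered ring containing one oxygen and two C=C double bonds.
The 5-membered ring with two adjacent nitrogens (one N–H, one =N–) has a continuous p-orbital overlap around the ring; 2 ring double bonds (4 π electrons) plus a heteroatom lone pair (2) give 6 π electrons. 6 = 4(1)+2, so it is aromatic (pyrazole).
The 5-membered ring with one oxygen has two sp³ carbons, so it is not fully conjugated — not aromatic (2,3-dihydrofuran).
The fused 6/5-membered bicyclic (with one oxygen) is a single π system with 9 sp² atoms and 10 π electrons from ring double bonds plus a heteroatom lone pair. 10 = 4(2)+2, so the system is aromatic and both rings count as aromatic (benzofuran).
3 of the 4 rings are aromatic. Total: 3.

3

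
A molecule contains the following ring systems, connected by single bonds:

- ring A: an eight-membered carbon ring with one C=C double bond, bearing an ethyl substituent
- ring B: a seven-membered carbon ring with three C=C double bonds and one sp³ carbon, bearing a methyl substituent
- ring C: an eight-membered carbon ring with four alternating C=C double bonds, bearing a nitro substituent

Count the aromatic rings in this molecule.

0

Ring A has six sp³ carbons, so it is not fully conjugated — not aromatic (cyclooctene).
Ring B has one sp³ carbon, so it is not fully conjugated — not aromatic (cycloheptatriene).
Ring C has only sp² ring atoms; a planar conformation would have a fully conjugated π system of 8 electrons. But 8 = 4(2), which is 4n not 4n+2, so ring C is not aromatic (cyclooctatetraene) — cyclooctatetraene distorts into a non-planar tub to avoid antiaromaticity.
No ring is aromatic. Total: 0.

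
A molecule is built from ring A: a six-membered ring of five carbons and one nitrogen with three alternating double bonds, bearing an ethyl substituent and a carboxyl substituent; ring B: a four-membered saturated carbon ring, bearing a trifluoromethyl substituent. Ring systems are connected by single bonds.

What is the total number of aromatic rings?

Ring A is fully conjugated (every ring atom contributes a p orbital); 3 ring double bonds give 6 π electrons. That satisfies 4n+2 with n=1, so ring A is aromatic (pyridine).
Ring B has only sp³ atoms, so it is not fully conjugated — not aromatic (cyclobutane).
Aromatic: A. Total: 1.

1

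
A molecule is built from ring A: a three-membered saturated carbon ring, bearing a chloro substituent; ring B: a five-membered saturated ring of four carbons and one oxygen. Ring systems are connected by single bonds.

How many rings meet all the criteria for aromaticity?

Ring A has only sp³ atoms, so it is not fully conjugated — not aromatic (cyclopropane).
Ring B has only sp³ atoms, so it is not fully conjugated — not aromatic (tetrahydrofuran).
No ring is aromatic. Total: 0.

0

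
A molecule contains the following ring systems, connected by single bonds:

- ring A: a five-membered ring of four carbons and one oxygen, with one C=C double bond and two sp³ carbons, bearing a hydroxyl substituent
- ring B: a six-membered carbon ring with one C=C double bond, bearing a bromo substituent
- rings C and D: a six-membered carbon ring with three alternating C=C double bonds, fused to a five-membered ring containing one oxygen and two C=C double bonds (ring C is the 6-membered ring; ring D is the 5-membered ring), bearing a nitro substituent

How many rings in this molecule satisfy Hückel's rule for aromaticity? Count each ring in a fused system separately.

2

Ring A has two sp³ carbons, so it is not fully conjugated — not aromatic (2,3-dihydrofuran).
Ring B has four sp³ carbons, so it is not fully conjugated — not aromatic (cyclohexene).
Rings C and D form a fused bicyclic system (with one oxygen) with 9 sp² atoms and 10 π electrons from ring double bonds plus a heteroatom lone pair. 10 = 4(2)+2, so the system is aromatic and both rings count as aromatic (benzofuran).
Aromatic: C, D. Total: 2.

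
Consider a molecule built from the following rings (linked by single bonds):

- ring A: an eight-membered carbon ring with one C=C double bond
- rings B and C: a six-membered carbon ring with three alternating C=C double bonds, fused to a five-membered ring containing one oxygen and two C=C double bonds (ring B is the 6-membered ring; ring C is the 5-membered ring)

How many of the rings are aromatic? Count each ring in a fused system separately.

2

Ring A has six sp³ carbons, so it is not fully conjugated — not aromatic (cyclooctene).
Rings B and C form a fused bicyclic system (with one oxygen) with 9 sp² atoms and 10 π electrons from ring double bonds plus a heteroatom lone pair. 10 = 4(2)+2, so the system is aromatic and both rings count as aromatic (benzofuran).
Aromatic: B, C. Total: 2.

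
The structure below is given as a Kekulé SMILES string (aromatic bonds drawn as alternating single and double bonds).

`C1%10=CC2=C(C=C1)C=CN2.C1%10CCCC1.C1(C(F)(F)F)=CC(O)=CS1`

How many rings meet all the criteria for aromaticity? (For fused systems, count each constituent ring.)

3

The SMILES encodes a six-membered carbon ring with three alternating C=C double bonds, fused to a five-membered ring containing one N–H nitrogen and two C=C double bonds; a five-membered saturated carbon ring; a five-membered ring of four carbons and one sulfur, with two C=C double bonds.
The fused 6/5-membered bicyclic (with one N–H) is a single π system with 9 sp² atoms and 10 π electrons from ring double bonds plus a heteroatom lone pair. 10 = 4(2)+2, so the system is aromatic and both rings count as aromatic (indole).
The 5-membered ring has only sp³ atoms, so it is not fully conjugated — not aromatic (cyclopentane).
The 5-membered ring with one sulfur is fully conjugated (every ring atom contributes a p orbital); 2 ring double bonds (4 π electrons) plus a heteroatom lone pair (2) give 6 π electrons. Since 6 = 4n+2 (n=1), it is aromatic (thiophene).
3 of the 4 rings are aromatic. Total: 3.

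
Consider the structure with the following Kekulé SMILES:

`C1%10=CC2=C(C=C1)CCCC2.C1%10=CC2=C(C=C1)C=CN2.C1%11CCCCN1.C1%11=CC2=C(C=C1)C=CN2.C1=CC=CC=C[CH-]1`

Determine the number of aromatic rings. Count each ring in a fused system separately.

The SMILES encodes a six-membered carbon ring with three alternating C=C double bonds, fused to a saturated six-membered carbon ring; a six-membered carbon ring with three alternating C=C double bonds, fused to a five-membered ring containing one N–H nitrogen and two C=C double bonds; a six-membered saturated ring of five carbons and one N–H nitrogen; a six-membered carbon ring with three alternating C=C double bonds, fused to a five-membered ring containing one N–H nitrogen and two C=C double bonds; a seven-membered all-carbon ring bearing a negative charge on one carbon, with three C=C double bonds.
The 6-membered ring is fully conjugated (every ring atom contributes a p orbital); 3 ring double bonds give 6 π electrons. 6 = 4(1)+2, so it is aromatic (benzene ring).
The second 6-membered ring has four sp³ carbons, so it is not fully conjugated — not aromatic (cyclohexane ring).
The fused 6/5-membered bicyclic (with one N–H) is a single π system with 9 sp² atoms and 10 π electrons from ring double bonds plus a heteroatom lone pair. 10 = 4(2)+2, so the system is aromatic and both rings count as aromatic (indole).
The 6-membered ring with one N–H has only sp³ atoms, so it is not fully conjugated — not aromatic (piperidine).
The fused 6/5-membered bicyclic (with one N–H) is a single π system with 9 sp² atoms and 10 π electrons from ring double bonds plus a heteroatom lone pair. 10 = 4(2)+2, so the system is aromatic and both rings count as aromatic (indole).
The 7-membered ring has only sp² ring atoms; a planar conformation would have a fully conjugated π system of 8 electrons. But 8 = 4(2), which is 4n not 4n+2, so it is not aromatic (cycloheptatrienyl anion).
5 of the 8 rings are aromatic. Total: 5.

5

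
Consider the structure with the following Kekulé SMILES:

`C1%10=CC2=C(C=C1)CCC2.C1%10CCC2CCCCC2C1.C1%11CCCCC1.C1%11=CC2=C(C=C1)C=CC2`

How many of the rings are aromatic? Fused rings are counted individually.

2

The SMILES encodes a six-membered carbon ring with three alternating C=C double bonds, fused to a saturated five-membered carbon ring; two fused six-membered saturated carbon rings; a six-membered saturated carbon ring; a six-membered carbon ring with three alternating C=C double bonds, fused to a five-membered carbon ring containing one C=C double bond and one sp³ carbon.
The 6-membered ring is planar and fully conjugated; 3 ring double bonds give 6 π electrons. Since 6 = 4n+2 (n=1), it is aromatic (benzene ring).
The 5-membered ring has three sp³ carbons, so it is not fully conjugated — not aromatic (cyclopentane ring).
The second 6-membered ring has only sp³ atoms, so it is not fully conjugated — not aromatic (cyclohexane ring).
The third 6-membered ring has only sp³ atoms, so it is not fully conjugated — not aromatic (cyclohexane ring).
The fourth 6-membered ring has only sp³ atoms, so it is not fully conjugated — not aromatic (cyclohexane).
The fifth 6-membered ring is planar and fully conjugated; 3 ring double bonds give 6 π electrons. That satisfies 4n+2 with n=1, so it is aromatic (benzene ring).
The second 5-membered ring has one sp³ carbon, so it is not fully conjugated — not aromatic (cyclopentene ring).
2 of the 7 rings are aromatic. Total: 2.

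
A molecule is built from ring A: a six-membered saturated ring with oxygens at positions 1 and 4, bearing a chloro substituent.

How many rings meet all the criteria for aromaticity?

0

Ring A has only sp³ atoms, so it is not fully conjugated — not aromatic (1,4-dioxane).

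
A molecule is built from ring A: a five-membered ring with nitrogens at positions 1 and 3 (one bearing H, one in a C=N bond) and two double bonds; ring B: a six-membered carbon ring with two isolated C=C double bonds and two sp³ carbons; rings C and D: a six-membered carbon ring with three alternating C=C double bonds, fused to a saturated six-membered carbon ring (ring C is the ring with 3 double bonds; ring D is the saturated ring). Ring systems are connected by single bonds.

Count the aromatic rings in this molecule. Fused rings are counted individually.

2

Ring A is fully conjugated (every ring atom contributes a p orbital); 2 ring double bonds (4 π electrons) plus a heteroatom lone pair (2) give 6 π electrons. Since 6 = 4n+2 (n=1), ring A is aromatic (imidazole).
Ring B has two sp³ carbons, so it is not fully conjugated — not aromatic (1,4-cyclohexadiene).
Ring C is fully conjugated (every ring atom contributes a p orbital); 3 ring double bonds give 6 π electrons. That satisfies 4n+2 with n=1, so ring C is aromatic (benzene ring).
Ring D has four sp³ carbons, so it is not fully conjugated — not aromatic (cyclohexane ring).
Aromatic: A, C. Total: 2.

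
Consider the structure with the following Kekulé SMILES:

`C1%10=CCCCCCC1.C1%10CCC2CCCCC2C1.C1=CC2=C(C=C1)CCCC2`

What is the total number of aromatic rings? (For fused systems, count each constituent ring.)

1

The SMILES encodes an eight-membered carbon ring with one C=C double bond; two fused six-membered saturated carbon rings; a six-membered carbon ring with three alternating C=C double bonds, fused to a saturated six-membered carbon ring.
The 8-membered ring has six sp³ carbons, so it is not fully conjugated — not aromatic (cyclooctene).
The 6-membered ring has only sp³ atoms, so it is not fully conjugated — not aromatic (cyclohexane ring).
The second 6-membered ring has only sp³ atoms, so it is not fully conjugated — not aromatic (cyclohexane ring).
The third 6-membered ring is planar and fully conjugated; 3 ring double bonds give 6 π electrons. That satisfies 4n+2 with n=1, so it is aromatic (benzene ring).
The fourth 6-membered ring has four sp³ carbons, so it is not fully conjugated — not aromatic (cyclohexane ring).
1 of the 5 rings is aromatic. Total: 1.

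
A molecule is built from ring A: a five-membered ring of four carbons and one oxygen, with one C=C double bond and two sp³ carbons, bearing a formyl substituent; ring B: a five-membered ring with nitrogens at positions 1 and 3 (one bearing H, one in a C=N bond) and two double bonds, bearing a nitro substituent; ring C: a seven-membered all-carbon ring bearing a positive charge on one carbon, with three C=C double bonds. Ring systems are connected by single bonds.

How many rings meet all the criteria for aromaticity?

Ring A has two sp³ carbons, so it is not fully conjugated — not aromatic (2,3-dihydrofuran).
Ring B is fully conjugated (every ring atom contributes a p orbital); 2 ring double bonds (4 π electrons) plus a heteroatom lone pair (2) give 6 π electrons. That satisfies 4n+2 with n=1, so ring B is aromatic (imidazole).
Ring C is planar and fully conjugated; 3 ring double bonds (6 π electrons) plus the carbocation's empty p orbital (0, but keeps the ring conjugated) give 6 π electrons. 6 = 4(1)+2, so ring C is aromatic (tropylium cation).
Aromatic: B, C. Total: 2.

2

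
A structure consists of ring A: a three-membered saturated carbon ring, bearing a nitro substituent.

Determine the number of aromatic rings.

Ring A has only sp³ atoms, so it is not fully conjugated — not aromatic (cyclopropane).

0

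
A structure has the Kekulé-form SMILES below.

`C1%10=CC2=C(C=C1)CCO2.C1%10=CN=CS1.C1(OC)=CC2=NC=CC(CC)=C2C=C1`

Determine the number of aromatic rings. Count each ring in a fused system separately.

The SMILES encodes a six-membered carbon ring with three alternating C=C double bonds, fused to a five-membered ring containing one oxygen and two sp³ carbons; a five-membered ring with a sulfur at position 1 and a nitrogen at position 3 (in a C=N bond), with two double bonds; two fused six-membered rings, each with three alternating double bonds; one ring is all carbon and the other has one ring nitrogen.
The 6-membered ring is fully conjugated (every ring atom contributes a p orbital); 3 ring double bonds give 6 π electrons. 6 = 4(1)+2, so it is aromatic (benzene ring).
The 5-membered ring with one oxygen has two sp³ carbons, so it is not fully conjugated — not aromatic (oxolane ring).
The 5-membered ring with one sulfur and one =N– is fully conjugated (every ring atom contributes a p orbital); 2 ring double bonds (4 π electrons) plus a heteroatom lone pair (2) give 6 π electrons. 6 = 4(1)+2, so it is aromatic (thiazole).
The fused 6/6-membered bicyclic (with one nitrogen) is a single π system with 10 sp² atoms and 10 π electrons from ring double bonds. 10 = 4(2)+2, so the system is aromatic and both rings count as aromatic (quinoline).
4 of the 5 rings are aromatic. Total: 4.

4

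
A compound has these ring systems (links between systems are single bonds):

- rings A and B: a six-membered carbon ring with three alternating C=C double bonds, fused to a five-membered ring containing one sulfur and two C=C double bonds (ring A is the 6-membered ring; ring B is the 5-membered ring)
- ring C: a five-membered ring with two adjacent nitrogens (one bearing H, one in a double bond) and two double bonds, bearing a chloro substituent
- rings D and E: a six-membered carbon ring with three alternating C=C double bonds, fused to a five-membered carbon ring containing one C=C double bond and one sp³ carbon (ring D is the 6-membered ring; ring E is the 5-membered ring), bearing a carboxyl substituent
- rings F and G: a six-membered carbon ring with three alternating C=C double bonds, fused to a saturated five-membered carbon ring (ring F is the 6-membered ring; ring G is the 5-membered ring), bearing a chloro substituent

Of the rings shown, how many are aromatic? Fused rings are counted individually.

Rings A and B form a fused bicyclic system (with one sulfur) with 9 sp² atoms and 10 π electrons from ring double bonds plus a heteroatom lone pair. 10 = 4(2)+2, so the system is aromatic and both rings count as aromatic (benzothiophene).
Ring C is planar and fully conjugated; 2 ring double bonds (4 π electrons) plus a heteroatom lone pair (2) give 6 π electrons. That satisfies 4n+2 with n=1, so ring C is aromatic (pyrazole).
Ring D is planar and fully conjugated; 3 ring double bonds give 6 π electrons. 6 = 4(1)+2, so ring D is aromatic (benzene ring).
Ring E has one sp³ carbon, so it is not fully conjugated — not aromatic (cyclopentene ring).
Ring F has a continuous p-orbital overlap around the ring; 3 ring double bonds give 6 π electrons. That satisfies 4n+2 with n=1, so ring F is aromatic (benzene ring).
Ring G has three sp³ carbons, so it is not fully conjugated — not aromatic (cyclopentane ring).
Aromatic: A, B, C, D, F. Total: 5.

5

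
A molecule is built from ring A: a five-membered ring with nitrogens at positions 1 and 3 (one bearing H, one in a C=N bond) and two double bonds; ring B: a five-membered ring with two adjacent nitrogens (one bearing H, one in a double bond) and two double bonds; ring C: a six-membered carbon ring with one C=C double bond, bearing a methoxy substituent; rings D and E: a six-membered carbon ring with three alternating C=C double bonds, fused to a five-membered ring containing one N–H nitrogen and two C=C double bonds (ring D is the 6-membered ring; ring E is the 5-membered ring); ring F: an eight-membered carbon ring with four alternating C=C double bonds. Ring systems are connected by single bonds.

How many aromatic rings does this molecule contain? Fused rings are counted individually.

4

Ring A is planar and fully conjugated; 2 ring double bonds (4 π electrons) plus a heteroatom lone pair (2) give 6 π electrons. 6 = 4(1)+2, so ring A is aromatic (imidazole).
Ring B has a continuous p-orbital overlap around the ring; 2 ring double bonds (4 π electrons) plus a heteroatom lone pair (2) give 6 π electrons. 6 = 4(1)+2, so ring B is aromatic (pyrazole).
Ring C has four sp³ carbons, so it is not fully conjugated — not aromatic (cyclohexene).
Rings D and E form a fused bicyclic system (with one N–H) with 9 sp² atoms and 10 π electrons from ring double bonds plus a heteroatom lone pair. 10 = 4(2)+2, so the system is aromatic and both rings count as aromatic (indole).
Ring F has only sp² ring atoms; a planar conformation would have a fully conjugated π system of 8 electrons. But 8 = 4(2), which is 4n not 4n+2, so ring F is not aromatic (cyclooctatetraene) — cyclooctatetraene distorts into a non-planar tub to avoid antiaromaticity.
Aromatic: A, B, D, E. Total: 4.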